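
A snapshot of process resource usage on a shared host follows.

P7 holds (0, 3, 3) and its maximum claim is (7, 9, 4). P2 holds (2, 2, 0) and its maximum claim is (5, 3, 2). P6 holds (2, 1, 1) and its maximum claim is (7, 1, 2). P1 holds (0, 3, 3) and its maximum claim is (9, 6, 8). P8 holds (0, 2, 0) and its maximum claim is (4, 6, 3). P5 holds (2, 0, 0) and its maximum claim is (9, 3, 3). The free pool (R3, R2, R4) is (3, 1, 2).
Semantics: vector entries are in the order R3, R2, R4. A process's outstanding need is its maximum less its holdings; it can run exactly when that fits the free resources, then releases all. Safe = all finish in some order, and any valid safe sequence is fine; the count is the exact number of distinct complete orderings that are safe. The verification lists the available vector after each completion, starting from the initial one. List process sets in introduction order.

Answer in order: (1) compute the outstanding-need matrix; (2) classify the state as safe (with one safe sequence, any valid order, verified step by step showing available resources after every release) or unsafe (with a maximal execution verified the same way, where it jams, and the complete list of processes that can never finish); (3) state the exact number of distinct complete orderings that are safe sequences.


(1) Outstanding need per process (order R3, R2, R4):
  P7: (7, 6, 1)
  P2: (3, 1, 2)
  P6: (5, 0, 1)
  P1: (9, 3, 5)
  P8: (4, 4, 3)
  P5: (7, 3, 3)
(2) SAFE, for example via the order P2, P6, P5, P8, P7, P1.
Key observation: the first exact fit in this order is P2 — it needs (3, 1, 2) with (3, 1, 2) free, meeting a requested resource to the last unit.
Step-by-step check:
  pool = (3, 1, 2)
  P2: need (3, 1, 2) fits (3, 1, 2); releases (2, 2, 0), pool now (5, 3, 2)
  P6: need (5, 0, 1) fits (5, 3, 2); releases (2, 1, 1), pool now (7, 4, 3)
  P5: need (7, 3, 3) fits (7, 4, 3); releases (2, 0, 0), pool now (9, 4, 3)
  P8: need (4, 4, 3) fits (9, 4, 3); releases (0, 2, 0), pool now (9, 6, 3)
  P7: need (7, 6, 1) fits (9, 6, 3); releases (0, 3, 3), pool now (9, 9, 6)
  P1: need (9, 3, 5) fits (9, 9, 6); releases (0, 3, 3), pool now (9, 12, 9)
(3) The exact count: 3 of the possible complete orderings are safe sequences.


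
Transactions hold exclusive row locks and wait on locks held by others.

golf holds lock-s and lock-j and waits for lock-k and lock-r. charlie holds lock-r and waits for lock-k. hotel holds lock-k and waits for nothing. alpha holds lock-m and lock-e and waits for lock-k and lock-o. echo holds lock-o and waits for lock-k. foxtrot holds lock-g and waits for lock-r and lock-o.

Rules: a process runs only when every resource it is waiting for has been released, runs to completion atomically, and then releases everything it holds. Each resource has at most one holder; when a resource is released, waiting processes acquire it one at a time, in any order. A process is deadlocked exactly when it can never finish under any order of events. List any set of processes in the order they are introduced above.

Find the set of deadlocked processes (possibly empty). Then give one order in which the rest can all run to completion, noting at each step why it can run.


Nothing here is deadlocked.
Key observation: no waiting chain loops back on itself — every chain ends at a process that waits on nothing, so everyone eventually runs.
One completion order for the rest: hotel, charlie, echo, foxtrot, golf, alpha.
Walking it through:
  run hotel (it waits on nothing); releases lock-k
  run charlie (all its waits — lock-k — are resolved); releases lock-r
  run echo (all its waits — lock-k — are resolved); releases lock-o
  run foxtrot (all its waits — lock-r and lock-o — are resolved); releases lock-g
  run golf (all its waits — lock-k and lock-r — are resolved); releases lock-s and lock-j
  run alpha (all its waits — lock-k and lock-o — are resolved); releases lock-m and lock-e


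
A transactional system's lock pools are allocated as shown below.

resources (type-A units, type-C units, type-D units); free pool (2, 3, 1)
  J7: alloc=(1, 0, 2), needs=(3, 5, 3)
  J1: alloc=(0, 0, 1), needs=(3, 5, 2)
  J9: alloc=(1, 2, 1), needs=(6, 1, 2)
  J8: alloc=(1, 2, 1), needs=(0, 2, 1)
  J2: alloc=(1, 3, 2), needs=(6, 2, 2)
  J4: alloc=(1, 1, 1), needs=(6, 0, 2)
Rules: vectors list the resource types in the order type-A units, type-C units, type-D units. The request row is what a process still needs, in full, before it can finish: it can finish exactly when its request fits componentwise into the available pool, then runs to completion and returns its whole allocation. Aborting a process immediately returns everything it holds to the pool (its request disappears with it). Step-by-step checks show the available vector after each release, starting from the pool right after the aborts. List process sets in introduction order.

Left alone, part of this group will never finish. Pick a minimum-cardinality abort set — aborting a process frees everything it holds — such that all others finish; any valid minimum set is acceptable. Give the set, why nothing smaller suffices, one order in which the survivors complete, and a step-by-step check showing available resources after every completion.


The answer: abort J9 and J4.
Key observation: J2 had no path to completion before; after the abort of J9 and J4 ((2, 3, 2) returned), step 4 is where it fits.
Why nothing smaller works — every single abort fails: J7 alone leaves J9 blocked (short on type-A units); J1 alone leaves J9 blocked (short on type-A units); J9 alone leaves J2 blocked (short on type-A units); J8 alone leaves J9 blocked (short on type-A units); J2 alone leaves J9 blocked (short on type-A units); J4 alone leaves J9 blocked (short on type-A units).
Survivors finish in the order: J7, J8, J1, J2. Check, step by step (pool after the aborts first):
  pool = (4, 6, 3)
  J7: need (3, 5, 3) fits (4, 6, 3); releases (1, 0, 2), pool now (5, 6, 5)
  J8: need (0, 2, 1) fits (5, 6, 5); releases (1, 2, 1), pool now (6, 8, 6)
  J1: need (3, 5, 2) fits (6, 8, 6); releases (0, 0, 1), pool now (6, 8, 7)
  J2: need (6, 2, 2) fits (6, 8, 7); releases (1, 3, 2), pool now (7, 11, 9)


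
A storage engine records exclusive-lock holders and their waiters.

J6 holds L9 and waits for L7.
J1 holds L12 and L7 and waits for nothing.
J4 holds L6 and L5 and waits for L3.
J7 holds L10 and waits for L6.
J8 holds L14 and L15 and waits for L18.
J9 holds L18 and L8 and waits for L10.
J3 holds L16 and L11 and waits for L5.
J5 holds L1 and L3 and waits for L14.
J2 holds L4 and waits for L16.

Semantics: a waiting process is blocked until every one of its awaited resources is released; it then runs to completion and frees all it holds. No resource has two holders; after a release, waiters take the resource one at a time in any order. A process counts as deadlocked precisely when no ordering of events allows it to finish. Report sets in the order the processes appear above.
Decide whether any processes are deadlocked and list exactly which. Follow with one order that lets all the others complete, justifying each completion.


The deadlocked set is J4, J7, J8, J9, J3, J5 and J2.
Key observation: along J4 -> J5 -> J8 -> J9 -> J7 -> J4, each member waits on what the next one holds — a deadlock; J3 and J2 wait into the deadlock from upstream.
One completion order for the rest: J1, J6.
Step-by-step check:
  run J1 (it waits on nothing); releases L12 and L7
  run J6 (all its waits — L7 — are resolved); releases L9


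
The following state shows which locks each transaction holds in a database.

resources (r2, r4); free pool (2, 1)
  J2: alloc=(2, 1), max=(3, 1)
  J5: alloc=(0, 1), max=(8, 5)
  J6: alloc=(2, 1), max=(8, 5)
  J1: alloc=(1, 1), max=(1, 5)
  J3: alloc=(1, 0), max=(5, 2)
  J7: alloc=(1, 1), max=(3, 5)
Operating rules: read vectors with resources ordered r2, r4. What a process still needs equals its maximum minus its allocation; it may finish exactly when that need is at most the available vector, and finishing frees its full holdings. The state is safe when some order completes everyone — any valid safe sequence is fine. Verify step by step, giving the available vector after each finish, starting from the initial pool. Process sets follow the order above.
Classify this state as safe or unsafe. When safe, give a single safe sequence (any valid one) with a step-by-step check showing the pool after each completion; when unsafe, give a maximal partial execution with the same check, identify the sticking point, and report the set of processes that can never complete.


The state is UNSAFE.
Key observation: r4 is the bottleneck — with J2, J3 done the pool holds (5, 2), short of every remaining need.
The run J2, J3 cannot be extended any further. Check, step by step:
  pool = (2, 1)
  J2: need (1, 0) fits (2, 1); releases (2, 1), pool now (4, 2)
  J3: need (4, 2) fits (4, 2); releases (1, 0), pool now (5, 2)
  J5 still needs (8, 4) but only (5, 2) is free — short on r2 and r4
  J6 still needs (6, 4) but only (5, 2) is free — short on r2 and r4
  J1 still needs (0, 4) but only (5, 2) is free — short on r4
  J7 still needs (2, 4) but only (5, 2) is free — short on r4
Processes that can never finish: J5, J6, J1 and J7.


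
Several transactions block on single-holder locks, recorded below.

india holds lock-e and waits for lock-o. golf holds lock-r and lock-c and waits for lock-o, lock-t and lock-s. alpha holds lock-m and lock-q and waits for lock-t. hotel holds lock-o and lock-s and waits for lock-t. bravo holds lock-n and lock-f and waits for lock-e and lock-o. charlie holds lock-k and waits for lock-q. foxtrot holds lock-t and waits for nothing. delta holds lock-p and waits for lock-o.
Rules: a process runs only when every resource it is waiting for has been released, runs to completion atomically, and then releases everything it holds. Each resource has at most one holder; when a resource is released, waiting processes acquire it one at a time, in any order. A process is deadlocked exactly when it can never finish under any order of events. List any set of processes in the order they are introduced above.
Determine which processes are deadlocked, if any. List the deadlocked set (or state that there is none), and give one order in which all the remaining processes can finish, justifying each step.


Nothing here is deadlocked.
Key observation: no waiting chain loops back on itself — every chain ends at a process that waits on nothing, so everyone eventually runs.
The rest can finish in the order foxtrot, alpha, hotel, charlie, india, bravo, delta, golf.
Step-by-step check:
  foxtrot: no waits; runs immediately, freeing lock-t
  alpha waits on lock-t — all released -> runs and releases lock-m and lock-q
  hotel waits on lock-t — all released -> runs and releases lock-o and lock-s
  charlie waits on lock-q — all released -> runs and releases lock-k
  india waits on lock-o — all released -> runs and releases lock-e
  bravo waits on lock-e and lock-o — all released -> runs and releases lock-n and lock-f
  delta waits on lock-o — all released -> runs and releases lock-p
  golf waits on lock-o, lock-t and lock-s — all released -> runs and releases lock-r and lock-c


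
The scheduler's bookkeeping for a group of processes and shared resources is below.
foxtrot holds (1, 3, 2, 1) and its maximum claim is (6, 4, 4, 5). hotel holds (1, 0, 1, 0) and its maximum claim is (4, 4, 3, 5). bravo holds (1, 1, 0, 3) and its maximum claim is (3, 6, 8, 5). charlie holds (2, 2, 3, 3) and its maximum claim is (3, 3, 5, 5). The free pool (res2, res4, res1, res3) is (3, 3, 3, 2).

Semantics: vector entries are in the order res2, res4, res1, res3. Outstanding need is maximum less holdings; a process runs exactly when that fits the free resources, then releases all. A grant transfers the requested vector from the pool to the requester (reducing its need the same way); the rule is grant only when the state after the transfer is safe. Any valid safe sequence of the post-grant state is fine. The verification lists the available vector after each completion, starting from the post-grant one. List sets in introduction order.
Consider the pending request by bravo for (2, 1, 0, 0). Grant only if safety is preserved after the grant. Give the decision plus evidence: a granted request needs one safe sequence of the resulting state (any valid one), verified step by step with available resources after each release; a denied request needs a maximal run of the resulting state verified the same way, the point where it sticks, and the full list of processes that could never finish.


DENY — the pretend-granted state is unsafe.
Key observation: after charlie, hotel the pool peaks at (4, 4, 7, 5), and each blocked process is short somewhere: foxtrot on res2; bravo on res1.
Pretend the grant happened; the run charlie, hotel goes as far as possible. Check, step by step:
  pool = (1, 2, 3, 2)
  run charlie (needs (1, 1, 2, 2), free (1, 2, 3, 2)); after release of (2, 2, 3, 3) the pool is (3, 4, 6, 5)
  run hotel (needs (3, 4, 2, 5), free (3, 4, 6, 5)); after release of (1, 0, 1, 0) the pool is (4, 4, 7, 5)
  foxtrot still needs (5, 1, 2, 4) but only (4, 4, 7, 5) is free — short on res2
  bravo still needs (0, 4, 8, 2) but only (4, 4, 7, 5) is free — short on res1
Processes that could never finish after the grant: foxtrot and bravo.


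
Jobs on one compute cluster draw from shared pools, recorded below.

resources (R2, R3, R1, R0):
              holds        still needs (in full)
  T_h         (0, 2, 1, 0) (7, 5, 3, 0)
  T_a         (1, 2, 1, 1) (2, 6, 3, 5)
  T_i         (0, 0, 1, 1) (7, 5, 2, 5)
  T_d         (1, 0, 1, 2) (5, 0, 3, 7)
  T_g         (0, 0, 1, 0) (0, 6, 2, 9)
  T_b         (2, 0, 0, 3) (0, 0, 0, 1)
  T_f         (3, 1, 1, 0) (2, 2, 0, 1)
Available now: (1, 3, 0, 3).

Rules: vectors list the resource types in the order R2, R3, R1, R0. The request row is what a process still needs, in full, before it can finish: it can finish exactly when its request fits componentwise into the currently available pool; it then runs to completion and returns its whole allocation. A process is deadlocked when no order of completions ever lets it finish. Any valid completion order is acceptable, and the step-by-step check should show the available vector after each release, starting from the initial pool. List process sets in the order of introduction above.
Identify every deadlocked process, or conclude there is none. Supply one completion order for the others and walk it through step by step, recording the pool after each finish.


Deadlocked set: T_h, T_a, T_i, T_d and T_g.
Key observation: R1 is the bottleneck — with T_b, T_f done the pool holds (6, 4, 1, 6), short of every remaining need.
One completion order for the rest: T_b, T_f. Step-by-step check:
  pool = (1, 3, 0, 3)
  run T_b (needs (0, 0, 0, 1), free (1, 3, 0, 3)); after release of (2, 0, 0, 3) the pool is (3, 3, 0, 6)
  run T_f (needs (2, 2, 0, 1), free (3, 3, 0, 6)); after release of (3, 1, 1, 0) the pool is (6, 4, 1, 6)
The blocked processes can never fit:
  T_h still needs (7, 5, 3, 0) but only (6, 4, 1, 6) is free — short on R2, R3 and R1
  T_a still needs (2, 6, 3, 5) but only (6, 4, 1, 6) is free — short on R3 and R1
  T_i still needs (7, 5, 2, 5) but only (6, 4, 1, 6) is free — short on R2, R3 and R1
  T_d still needs (5, 0, 3, 7) but only (6, 4, 1, 6) is free — short on R1 and R0
  T_g still needs (0, 6, 2, 9) but only (6, 4, 1, 6) is free — short on R3, R1 and R0


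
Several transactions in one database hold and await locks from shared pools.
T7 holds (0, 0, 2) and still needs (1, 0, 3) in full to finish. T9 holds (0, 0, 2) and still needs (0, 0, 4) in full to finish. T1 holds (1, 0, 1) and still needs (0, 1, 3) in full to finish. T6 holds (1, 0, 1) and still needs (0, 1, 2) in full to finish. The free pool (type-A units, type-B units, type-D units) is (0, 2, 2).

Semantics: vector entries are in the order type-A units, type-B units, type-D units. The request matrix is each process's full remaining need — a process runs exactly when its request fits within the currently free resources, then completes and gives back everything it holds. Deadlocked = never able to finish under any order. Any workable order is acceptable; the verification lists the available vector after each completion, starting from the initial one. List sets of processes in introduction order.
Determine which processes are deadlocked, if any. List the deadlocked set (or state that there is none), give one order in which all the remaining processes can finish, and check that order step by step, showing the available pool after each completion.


The deadlocked set is empty.
Key observation: starting with T6, each completion frees enough for the next — no one is permanently blocked.
A valid finishing order for the others: T6, T1, T7, T9. Walking it through:
  pool = (0, 2, 2)
  T6 needs (0, 1, 2) <= (0, 2, 2) -> finishes; pool += (1, 0, 1) = (1, 2, 3)
  T1 needs (0, 1, 3) <= (1, 2, 3) -> finishes; pool += (1, 0, 1) = (2, 2, 4)
  T7 needs (1, 0, 3) <= (2, 2, 4) -> finishes; pool += (0, 0, 2) = (2, 2, 6)
  T9 needs (0, 0, 4) <= (2, 2, 6) -> finishes; pool += (0, 0, 2) = (2, 2, 8)


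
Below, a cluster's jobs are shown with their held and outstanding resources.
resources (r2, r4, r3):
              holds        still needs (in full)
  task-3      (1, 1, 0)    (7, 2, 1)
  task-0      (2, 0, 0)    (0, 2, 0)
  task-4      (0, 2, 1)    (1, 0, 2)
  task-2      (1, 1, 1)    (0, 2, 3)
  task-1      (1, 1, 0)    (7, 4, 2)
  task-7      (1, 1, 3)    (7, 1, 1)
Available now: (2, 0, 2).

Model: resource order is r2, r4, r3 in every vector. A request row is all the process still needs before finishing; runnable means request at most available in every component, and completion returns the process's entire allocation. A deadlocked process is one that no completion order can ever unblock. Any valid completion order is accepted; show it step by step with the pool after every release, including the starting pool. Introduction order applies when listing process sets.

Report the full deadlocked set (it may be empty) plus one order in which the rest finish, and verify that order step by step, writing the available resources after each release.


Deadlocked: task-3, task-1 and task-7.
Key observation: after task-4, task-2, task-0 complete, (5, 3, 4) is the best the pool ever gets, yet each leftover process wants more r2.
The rest can finish in the order task-4, task-2, task-0. Check, step by step:
  pool = (2, 0, 2)
  task-4: need (1, 0, 2) fits (2, 0, 2); releases (0, 2, 1), pool now (2, 2, 3)
  task-2: need (0, 2, 3) fits (2, 2, 3); releases (1, 1, 1), pool now (3, 3, 4)
  task-0: need (0, 2, 0) fits (3, 3, 4); releases (2, 0, 0), pool now (5, 3, 4)
The stuck group stays short no matter what:
  task-3 still needs (7, 2, 1) but only (5, 3, 4) is free — short on r2
  task-1 still needs (7, 4, 2) but only (5, 3, 4) is free — short on r2 and r4
  task-7 still needs (7, 1, 1) but only (5, 3, 4) is free — short on r2


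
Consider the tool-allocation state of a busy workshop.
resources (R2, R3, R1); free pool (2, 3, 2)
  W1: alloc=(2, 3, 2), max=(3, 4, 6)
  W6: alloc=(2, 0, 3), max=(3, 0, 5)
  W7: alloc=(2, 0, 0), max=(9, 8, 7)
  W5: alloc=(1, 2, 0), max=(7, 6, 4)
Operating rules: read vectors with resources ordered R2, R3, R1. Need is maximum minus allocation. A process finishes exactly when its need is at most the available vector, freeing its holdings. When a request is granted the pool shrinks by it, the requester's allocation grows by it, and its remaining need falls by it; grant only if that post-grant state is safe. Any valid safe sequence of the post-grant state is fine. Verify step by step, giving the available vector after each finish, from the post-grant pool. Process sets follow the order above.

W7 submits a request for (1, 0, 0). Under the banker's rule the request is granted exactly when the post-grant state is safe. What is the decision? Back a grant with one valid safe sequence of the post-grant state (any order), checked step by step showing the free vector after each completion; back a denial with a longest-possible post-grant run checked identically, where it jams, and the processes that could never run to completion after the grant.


DENY: after the grant no complete ordering would exist.
Key observation: once W6, W1 finish, the pool peaks at (5, 6, 7) — and every remaining process still needs more R2 than that.
After a pretend grant, a maximal execution: W6, W1 — then nothing else fits. Verifying each step:
  pool = (1, 3, 2)
  W6 needs (1, 0, 2) <= (1, 3, 2) -> finishes; pool += (2, 0, 3) = (3, 3, 5)
  W1 needs (1, 1, 4) <= (3, 3, 5) -> finishes; pool += (2, 3, 2) = (5, 6, 7)
  W7 cannot run: need (6, 8, 7) vs free (5, 6, 7) (insufficient R2 and R3)
  W5 cannot run: need (6, 4, 4) vs free (5, 6, 7) (insufficient R2)
Processes that could never finish after the grant: W7 and W5.


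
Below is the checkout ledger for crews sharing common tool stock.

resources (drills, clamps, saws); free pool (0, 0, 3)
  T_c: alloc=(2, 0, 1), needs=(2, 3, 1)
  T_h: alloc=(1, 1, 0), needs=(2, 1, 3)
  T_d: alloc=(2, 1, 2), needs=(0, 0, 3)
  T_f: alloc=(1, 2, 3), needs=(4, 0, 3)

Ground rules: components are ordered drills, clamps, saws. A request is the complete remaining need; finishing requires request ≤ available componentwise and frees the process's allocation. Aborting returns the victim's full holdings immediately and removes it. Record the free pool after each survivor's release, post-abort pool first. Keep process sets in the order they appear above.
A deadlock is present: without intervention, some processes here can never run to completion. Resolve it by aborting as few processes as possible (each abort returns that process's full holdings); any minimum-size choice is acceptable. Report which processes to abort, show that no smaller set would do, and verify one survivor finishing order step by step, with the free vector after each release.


The answer: abort T_f.
Key observation: the returned (1, 2, 3) from T_f is what brings T_c — unrunnable before, under any order — into play at step 3.
Why nothing smaller works: aborting no one leaves the state deadlocked as given.
One survivor order: T_d, T_h, T_c. Verifying each step (post-abort pool first):
  pool = (1, 2, 6)
  run T_d (needs (0, 0, 3), free (1, 2, 6)); after release of (2, 1, 2) the pool is (3, 3, 8)
  run T_h (needs (2, 1, 3), free (3, 3, 8)); after release of (1, 1, 0) the pool is (4, 4, 8)
  run T_c (needs (2, 3, 1), free (4, 4, 8)); after release of (2, 0, 1) the pool is (6, 4, 9)


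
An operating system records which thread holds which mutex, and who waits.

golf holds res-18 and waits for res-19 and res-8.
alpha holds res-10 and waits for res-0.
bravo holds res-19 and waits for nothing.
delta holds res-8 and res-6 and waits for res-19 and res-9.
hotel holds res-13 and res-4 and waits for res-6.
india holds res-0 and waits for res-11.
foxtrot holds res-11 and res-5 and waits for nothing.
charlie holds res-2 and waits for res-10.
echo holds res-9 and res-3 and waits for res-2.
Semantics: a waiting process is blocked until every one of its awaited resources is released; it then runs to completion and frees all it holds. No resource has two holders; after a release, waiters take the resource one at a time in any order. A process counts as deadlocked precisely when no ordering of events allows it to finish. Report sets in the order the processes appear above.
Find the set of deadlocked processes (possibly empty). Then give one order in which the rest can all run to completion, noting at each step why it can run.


The deadlocked set is empty.
Key observation: no waiting chain loops back on itself — every chain ends at a process that waits on nothing, so everyone eventually runs.
A valid finishing order for the others: foxtrot, india, bravo, alpha, charlie, echo, delta, golf, hotel.
Step-by-step check:
  run foxtrot (it waits on nothing); releases res-11 and res-5
  run india (all its waits — res-11 — are resolved); releases res-0
  run bravo (it waits on nothing); releases res-19
  run alpha (all its waits — res-0 — are resolved); releases res-10
  run charlie (all its waits — res-10 — are resolved); releases res-2
  run echo (all its waits — res-2 — are resolved); releases res-9 and res-3
  run delta (all its waits — res-19 and res-9 — are resolved); releases res-8 and res-6
  run golf (all its waits — res-19 and res-8 — are resolved); releases res-18
  run hotel (all its waits — res-6 — are resolved); releases res-13 and res-4


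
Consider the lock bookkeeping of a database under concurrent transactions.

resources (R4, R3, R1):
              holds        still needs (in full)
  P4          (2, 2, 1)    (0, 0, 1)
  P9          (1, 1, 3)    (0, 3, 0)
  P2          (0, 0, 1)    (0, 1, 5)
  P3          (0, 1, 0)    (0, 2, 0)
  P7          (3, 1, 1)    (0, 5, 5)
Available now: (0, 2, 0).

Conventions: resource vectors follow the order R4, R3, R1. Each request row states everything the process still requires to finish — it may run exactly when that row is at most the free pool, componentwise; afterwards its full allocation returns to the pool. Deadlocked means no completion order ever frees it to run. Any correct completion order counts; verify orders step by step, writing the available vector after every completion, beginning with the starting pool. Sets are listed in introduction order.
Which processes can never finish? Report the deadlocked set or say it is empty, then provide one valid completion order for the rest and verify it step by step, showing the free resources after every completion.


Deadlocked: P2 and P7.
Key observation: once P3, P9, P4 finish, the pool peaks at (3, 6, 4) — and every remaining process still needs more R1 than that.
The rest can finish in the order P3, P9, P4. Check, step by step:
  pool = (0, 2, 0)
  P3 needs (0, 2, 0) <= (0, 2, 0) -> finishes; pool += (0, 1, 0) = (0, 3, 0)
  P9 needs (0, 3, 0) <= (0, 3, 0) -> finishes; pool += (1, 1, 3) = (1, 4, 3)
  P4 needs (0, 0, 1) <= (1, 4, 3) -> finishes; pool += (2, 2, 1) = (3, 6, 4)
None of the blocked processes ever fits:
  P2 cannot run: need (0, 1, 5) vs free (3, 6, 4) (insufficient R1)
  P7 cannot run: need (0, 5, 5) vs free (3, 6, 4) (insufficient R1)


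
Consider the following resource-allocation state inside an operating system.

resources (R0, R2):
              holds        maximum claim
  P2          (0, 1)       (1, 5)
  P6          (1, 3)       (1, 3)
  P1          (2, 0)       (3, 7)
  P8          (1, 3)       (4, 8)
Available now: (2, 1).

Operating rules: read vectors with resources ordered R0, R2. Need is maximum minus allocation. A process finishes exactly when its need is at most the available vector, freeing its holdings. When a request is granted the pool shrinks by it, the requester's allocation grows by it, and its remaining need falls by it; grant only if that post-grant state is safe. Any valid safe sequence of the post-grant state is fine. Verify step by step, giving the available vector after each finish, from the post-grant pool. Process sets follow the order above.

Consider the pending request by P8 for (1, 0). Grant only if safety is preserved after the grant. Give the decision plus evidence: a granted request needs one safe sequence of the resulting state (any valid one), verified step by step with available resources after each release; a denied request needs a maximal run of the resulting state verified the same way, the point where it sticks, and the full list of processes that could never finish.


GRANT — the state after the grant stays safe, e.g. via P6, P2, P8, P1.
Key observation: after the grant the pool drops to (1, 1), which still lets P6 finish first and unwind the rest.
Step-by-step check of the post-grant state:
  pool = (1, 1)
  P6: need (0, 0) fits (1, 1); releases (1, 3), pool now (2, 4)
  P2: need (1, 4) fits (2, 4); releases (0, 1), pool now (2, 5)
  P8: need (2, 5) fits (2, 5); releases (2, 3), pool now (4, 8)
  P1: need (1, 7) fits (4, 8); releases (2, 0), pool now (6, 8)


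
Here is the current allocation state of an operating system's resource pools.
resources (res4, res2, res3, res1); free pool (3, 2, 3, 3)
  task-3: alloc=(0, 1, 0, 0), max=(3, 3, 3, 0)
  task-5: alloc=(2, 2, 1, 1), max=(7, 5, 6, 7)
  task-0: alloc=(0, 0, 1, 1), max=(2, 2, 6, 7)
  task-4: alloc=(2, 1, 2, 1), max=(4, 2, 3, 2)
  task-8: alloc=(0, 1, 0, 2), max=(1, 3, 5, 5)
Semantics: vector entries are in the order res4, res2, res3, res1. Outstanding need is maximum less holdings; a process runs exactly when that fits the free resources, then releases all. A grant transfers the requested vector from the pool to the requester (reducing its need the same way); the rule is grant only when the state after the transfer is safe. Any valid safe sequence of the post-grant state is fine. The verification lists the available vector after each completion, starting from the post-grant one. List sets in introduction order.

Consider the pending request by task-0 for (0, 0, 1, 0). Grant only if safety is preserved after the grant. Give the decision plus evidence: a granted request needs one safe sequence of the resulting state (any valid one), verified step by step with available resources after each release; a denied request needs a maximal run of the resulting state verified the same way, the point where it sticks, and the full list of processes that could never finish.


DENY — the pretend-granted state is unsafe.
Key observation: after task-4, task-3 the pool peaks at (5, 4, 4, 4), and each blocked process is short somewhere: task-5 on res3, res1; task-0 on res1; task-8 on res3.
After a pretend grant, a maximal execution: task-4, task-3 — then nothing else fits. Check, step by step:
  pool = (3, 2, 2, 3)
  run task-4 (needs (2, 1, 1, 1), free (3, 2, 2, 3)); after release of (2, 1, 2, 1) the pool is (5, 3, 4, 4)
  run task-3 (needs (3, 2, 3, 0), free (5, 3, 4, 4)); after release of (0, 1, 0, 0) the pool is (5, 4, 4, 4)
  task-5 still needs (5, 3, 5, 6) but only (5, 4, 4, 4) is free — short on res3 and res1
  task-0 still needs (2, 2, 4, 6) but only (5, 4, 4, 4) is free — short on res1
  task-8 still needs (1, 2, 5, 3) but only (5, 4, 4, 4) is free — short on res3
Processes that could never finish after the grant: task-5, task-0 and task-8.


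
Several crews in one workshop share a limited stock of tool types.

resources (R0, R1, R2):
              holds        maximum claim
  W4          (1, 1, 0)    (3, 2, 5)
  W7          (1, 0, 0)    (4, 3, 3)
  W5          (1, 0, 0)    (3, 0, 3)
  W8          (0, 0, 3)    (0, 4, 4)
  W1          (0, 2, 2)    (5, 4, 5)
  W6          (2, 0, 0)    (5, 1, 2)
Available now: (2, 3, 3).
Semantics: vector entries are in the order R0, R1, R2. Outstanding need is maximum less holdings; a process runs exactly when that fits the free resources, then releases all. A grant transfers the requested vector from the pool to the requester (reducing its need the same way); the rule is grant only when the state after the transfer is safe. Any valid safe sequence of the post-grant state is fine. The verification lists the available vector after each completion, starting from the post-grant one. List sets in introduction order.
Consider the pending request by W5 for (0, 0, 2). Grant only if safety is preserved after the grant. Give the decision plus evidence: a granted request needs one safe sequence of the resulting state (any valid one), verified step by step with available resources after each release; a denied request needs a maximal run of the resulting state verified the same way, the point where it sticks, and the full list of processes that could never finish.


GRANT — the state after the grant stays safe, e.g. via W5, W6, W7, W1, W8, W4.
Key observation: post-grant, (2, 3, 1) remains, and an order beginning with W5 completes everyone.
Check on the post-grant state, step by step:
  pool = (2, 3, 1)
  W5 needs (2, 0, 1) <= (2, 3, 1) -> finishes; pool += (1, 0, 2) = (3, 3, 3)
  W6 needs (3, 1, 2) <= (3, 3, 3) -> finishes; pool += (2, 0, 0) = (5, 3, 3)
  W7 needs (3, 3, 3) <= (5, 3, 3) -> finishes; pool += (1, 0, 0) = (6, 3, 3)
  W1 needs (5, 2, 3) <= (6, 3, 3) -> finishes; pool += (0, 2, 2) = (6, 5, 5)
  W8 needs (0, 4, 1) <= (6, 5, 5) -> finishes; pool += (0, 0, 3) = (6, 5, 8)
  W4 needs (2, 1, 5) <= (6, 5, 8) -> finishes; pool += (1, 1, 0) = (7, 6, 8)


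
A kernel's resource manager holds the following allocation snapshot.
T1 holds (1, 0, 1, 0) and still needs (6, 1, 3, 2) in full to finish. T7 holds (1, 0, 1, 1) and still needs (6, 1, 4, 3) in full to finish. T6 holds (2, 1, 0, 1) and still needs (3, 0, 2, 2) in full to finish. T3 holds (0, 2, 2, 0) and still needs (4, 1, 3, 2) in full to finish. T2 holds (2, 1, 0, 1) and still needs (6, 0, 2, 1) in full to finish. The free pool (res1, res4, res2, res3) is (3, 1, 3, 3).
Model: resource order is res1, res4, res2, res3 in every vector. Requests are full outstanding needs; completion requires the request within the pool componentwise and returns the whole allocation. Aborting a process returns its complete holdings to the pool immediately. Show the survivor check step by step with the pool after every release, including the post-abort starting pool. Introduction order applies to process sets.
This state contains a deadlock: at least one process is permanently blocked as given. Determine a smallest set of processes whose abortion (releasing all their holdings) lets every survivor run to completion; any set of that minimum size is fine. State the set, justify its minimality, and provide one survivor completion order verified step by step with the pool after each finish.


Minimum abort set: T2.
Key observation: T7 had no path to completion before; after the abort of T2 ((2, 1, 0, 1) returned), step 3 is where it fits.
Minimality: the empty abort set fails — the state is deadlocked as it stands.
One survivor order: T6, T3, T7, T1. Step-by-step check (post-abort pool first):
  pool = (5, 2, 3, 4)
  T6: need (3, 0, 2, 2) fits (5, 2, 3, 4); releases (2, 1, 0, 1), pool now (7, 3, 3, 5)
  T3: need (4, 1, 3, 2) fits (7, 3, 3, 5); releases (0, 2, 2, 0), pool now (7, 5, 5, 5)
  T7: need (6, 1, 4, 3) fits (7, 5, 5, 5); releases (1, 0, 1, 1), pool now (8, 5, 6, 6)
  T1: need (6, 1, 3, 2) fits (8, 5, 6, 6); releases (1, 0, 1, 0), pool now (9, 5, 7, 6)


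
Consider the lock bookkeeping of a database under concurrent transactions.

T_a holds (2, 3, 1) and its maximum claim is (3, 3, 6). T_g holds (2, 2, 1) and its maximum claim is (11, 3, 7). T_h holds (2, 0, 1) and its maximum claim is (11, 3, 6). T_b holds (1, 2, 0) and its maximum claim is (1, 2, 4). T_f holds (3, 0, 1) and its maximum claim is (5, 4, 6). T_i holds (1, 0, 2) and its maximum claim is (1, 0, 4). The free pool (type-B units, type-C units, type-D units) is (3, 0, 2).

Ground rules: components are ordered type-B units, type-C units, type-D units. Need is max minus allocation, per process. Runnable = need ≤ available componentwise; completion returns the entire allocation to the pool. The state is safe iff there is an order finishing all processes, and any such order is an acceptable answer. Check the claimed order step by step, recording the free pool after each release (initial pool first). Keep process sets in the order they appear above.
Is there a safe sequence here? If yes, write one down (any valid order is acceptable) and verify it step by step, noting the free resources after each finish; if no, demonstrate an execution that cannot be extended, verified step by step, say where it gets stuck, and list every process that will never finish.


The state is UNSAFE.
Key observation: type-D units is the bottleneck — with T_i, T_b done the pool holds (5, 2, 4), short of every remaining need.
The run T_i, T_b cannot be extended any further. Check, step by step:
  pool = (3, 0, 2)
  run T_i (needs (0, 0, 2), free (3, 0, 2)); after release of (1, 0, 2) the pool is (4, 0, 4)
  run T_b (needs (0, 0, 4), free (4, 0, 4)); after release of (1, 2, 0) the pool is (5, 2, 4)
  blocked: T_a wants (1, 0, 5), pool (5, 2, 4) — not enough type-D units
  blocked: T_g wants (9, 1, 6), pool (5, 2, 4) — not enough type-B units and type-D units
  blocked: T_h wants (9, 3, 5), pool (5, 2, 4) — not enough type-B units, type-C units and type-D units
  blocked: T_f wants (2, 4, 5), pool (5, 2, 4) — not enough type-C units and type-D units
Never able to finish: T_a, T_g, T_h and T_f.


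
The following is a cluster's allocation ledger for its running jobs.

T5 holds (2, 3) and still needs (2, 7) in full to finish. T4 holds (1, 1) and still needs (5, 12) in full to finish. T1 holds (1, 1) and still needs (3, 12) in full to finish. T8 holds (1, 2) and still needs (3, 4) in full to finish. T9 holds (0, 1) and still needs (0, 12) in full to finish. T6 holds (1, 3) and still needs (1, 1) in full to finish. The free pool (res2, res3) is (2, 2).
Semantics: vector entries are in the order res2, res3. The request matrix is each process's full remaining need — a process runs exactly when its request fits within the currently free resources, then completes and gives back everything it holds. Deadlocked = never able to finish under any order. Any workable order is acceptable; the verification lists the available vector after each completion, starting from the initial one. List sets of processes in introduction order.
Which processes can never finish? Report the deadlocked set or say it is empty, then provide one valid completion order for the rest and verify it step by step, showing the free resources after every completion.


Deadlocked: T4, T1 and T9.
Key observation: after T6, T8, T5 complete, (6, 10) is the best the pool ever gets, yet each leftover process wants more res3.
A valid finishing order for the others: T6, T8, T5. Walking it through:
  pool = (2, 2)
  run T6 (needs (1, 1), free (2, 2)); after release of (1, 3) the pool is (3, 5)
  run T8 (needs (3, 4), free (3, 5)); after release of (1, 2) the pool is (4, 7)
  run T5 (needs (2, 7), free (4, 7)); after release of (2, 3) the pool is (6, 10)
The stuck group stays short no matter what:
  T4 cannot run: need (5, 12) vs free (6, 10) (insufficient res3)
  T1 cannot run: need (3, 12) vs free (6, 10) (insufficient res3)
  T9 cannot run: need (0, 12) vs free (6, 10) (insufficient res3)


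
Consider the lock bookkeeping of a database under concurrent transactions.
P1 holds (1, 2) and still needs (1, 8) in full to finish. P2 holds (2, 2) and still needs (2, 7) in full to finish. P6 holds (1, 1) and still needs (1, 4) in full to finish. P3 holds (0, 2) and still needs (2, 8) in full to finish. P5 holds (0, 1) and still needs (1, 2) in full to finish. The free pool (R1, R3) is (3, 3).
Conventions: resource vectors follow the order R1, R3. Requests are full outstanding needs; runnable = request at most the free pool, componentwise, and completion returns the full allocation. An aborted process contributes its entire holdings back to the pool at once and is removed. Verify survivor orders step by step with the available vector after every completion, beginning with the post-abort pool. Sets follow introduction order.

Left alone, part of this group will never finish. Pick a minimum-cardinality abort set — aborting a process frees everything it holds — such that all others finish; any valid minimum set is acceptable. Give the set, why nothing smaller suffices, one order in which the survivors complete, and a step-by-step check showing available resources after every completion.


Abort P3.
Key observation: P2 was stuck for good until P3 gave back (0, 2); in the order shown it finishes at step 3.
Why nothing smaller works: aborting no one leaves the state deadlocked as given.
One survivor order: P5, P6, P2, P1. Check, step by step (post-abort pool first):
  pool = (3, 5)
  run P5 (needs (1, 2), free (3, 5)); after release of (0, 1) the pool is (3, 6)
  run P6 (needs (1, 4), free (3, 6)); after release of (1, 1) the pool is (4, 7)
  run P2 (needs (2, 7), free (4, 7)); after release of (2, 2) the pool is (6, 9)
  run P1 (needs (1, 8), free (6, 9)); after release of (1, 2) the pool is (7, 11)


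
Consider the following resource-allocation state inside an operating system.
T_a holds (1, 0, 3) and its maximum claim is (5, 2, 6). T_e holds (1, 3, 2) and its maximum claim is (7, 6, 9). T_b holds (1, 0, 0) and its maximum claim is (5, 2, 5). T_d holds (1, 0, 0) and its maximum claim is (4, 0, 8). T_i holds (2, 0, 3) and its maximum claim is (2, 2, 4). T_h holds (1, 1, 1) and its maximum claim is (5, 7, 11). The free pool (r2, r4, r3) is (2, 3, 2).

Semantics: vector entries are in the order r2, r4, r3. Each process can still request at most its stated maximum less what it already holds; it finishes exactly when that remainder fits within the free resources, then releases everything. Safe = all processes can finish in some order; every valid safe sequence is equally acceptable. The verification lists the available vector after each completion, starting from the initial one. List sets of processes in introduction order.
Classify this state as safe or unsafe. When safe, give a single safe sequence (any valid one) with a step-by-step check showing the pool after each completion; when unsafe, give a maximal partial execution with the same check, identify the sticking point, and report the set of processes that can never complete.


SAFE, for example via the order T_i, T_a, T_d, T_e, T_b, T_h.
Key observation: at T_a the run first touches a limit — (4, 2, 3) against (4, 3, 5), exact on a resource it actually requests.
Walking it through:
  pool = (2, 3, 2)
  run T_i (needs (0, 2, 1), free (2, 3, 2)); after release of (2, 0, 3) the pool is (4, 3, 5)
  run T_a (needs (4, 2, 3), free (4, 3, 5)); after release of (1, 0, 3) the pool is (5, 3, 8)
  run T_d (needs (3, 0, 8), free (5, 3, 8)); after release of (1, 0, 0) the pool is (6, 3, 8)
  run T_e (needs (6, 3, 7), free (6, 3, 8)); after release of (1, 3, 2) the pool is (7, 6, 10)
  run T_b (needs (4, 2, 5), free (7, 6, 10)); after release of (1, 0, 0) the pool is (8, 6, 10)
  run T_h (needs (4, 6, 10), free (8, 6, 10)); after release of (1, 1, 1) the pool is (9, 7, 11)
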